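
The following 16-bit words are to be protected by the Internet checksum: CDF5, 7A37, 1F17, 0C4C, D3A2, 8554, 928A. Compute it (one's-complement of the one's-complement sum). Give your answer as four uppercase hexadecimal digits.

A0ED

One's-complement addition (fold any carry out of bit 15 back into bit 0):
  0xCDF5 + 0x7A37 = 0x1482C → wrap carry → 0x482D
  0x482D + 0x1F17 = 0x06744
  0x6744 + 0x0C4C = 0x07390
  0x7390 + 0xD3A2 = 0x14732 → wrap carry → 0x4733
  0x4733 + 0x8554 = 0x0CC87
  0xCC87 + 0x928A = 0x15F11 → wrap carry → 0x5F12
One's-complement sum = 0x5F12.
Checksum = ~0x5F12 & 0xFFFF = 0xA0ED.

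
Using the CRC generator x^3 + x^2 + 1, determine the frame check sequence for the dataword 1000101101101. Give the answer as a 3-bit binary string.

011

Append 3 zeros: 1000101101101000. Divide by 1101 (XOR where the leading bit is 1):
  pos 0: 1000 XOR 1101 = 0101
  pos 1: 1011 XOR 1101 = 0110
  pos 2: 1100 XOR 1101 = 0001
  pos 5: 1110 XOR 1101 = 0011
  pos 7: 1111 XOR 1101 = 0010
  pos 9: 1001 XOR 1101 = 0100
  pos 10: 1000 XOR 1101 = 0101
  pos 11: 1010 XOR 1101 = 0111
  pos 12: 1110 XOR 1101 = 0011
Remainder (last 3 bits) = 011. This is the CRC / FCS.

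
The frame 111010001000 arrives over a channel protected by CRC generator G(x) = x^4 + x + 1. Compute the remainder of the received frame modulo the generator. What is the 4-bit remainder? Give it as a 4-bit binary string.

0000

Modulo-2 division of 111010001000 by 10011:
  pos 0: 11101 XOR 10011 = 01110
  pos 1: 11100 XOR 10011 = 01111
  pos 2: 11110 XOR 10011 = 01101
  pos 3: 11010 XOR 10011 = 01001
  pos 4: 10011 XOR 10011 = 00000
Remainder = 0000 (zero — the frame passes the CRC check).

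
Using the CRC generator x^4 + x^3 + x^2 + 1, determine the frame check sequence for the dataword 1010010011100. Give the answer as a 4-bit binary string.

Append 4 zeros: 10100100111000000. Divide by 11101 (XOR where the leading bit is 1):
  pos 0: 10100 XOR 11101 = 01001
  pos 1: 10011 XOR 11101 = 01110
  pos 2: 11100 XOR 11101 = 00001
  pos 6: 10111 XOR 11101 = 01010
  pos 7: 10100 XOR 11101 = 01001
  pos 8: 10010 XOR 11101 = 01111
  pos 9: 11110 XOR 11101 = 00011
  pos 12: 11000 XOR 11101 = 00101
Remainder (last 4 bits) = 0101. This is the CRC / FCS.

0101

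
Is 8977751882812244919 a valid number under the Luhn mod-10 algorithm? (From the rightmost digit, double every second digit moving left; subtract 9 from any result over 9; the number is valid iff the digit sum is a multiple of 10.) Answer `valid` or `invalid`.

invalid

From the right, keep odd positions and double even positions (subtract 9 from any doubled value over 9):
  doubled (positions 2,4,...): 2 8 4 2 4 7 1 5 9 → sum 42
  kept (positions 1,3,...): 9 9 4 2 8 8 1 7 7 8 → sum 63
Total = 105.
105 mod 10 = 5, so the number is invalid.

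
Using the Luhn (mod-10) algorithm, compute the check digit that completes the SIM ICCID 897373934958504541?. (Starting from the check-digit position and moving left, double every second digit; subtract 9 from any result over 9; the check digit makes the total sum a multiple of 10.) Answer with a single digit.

Partial digits right→left: 1 4 5 4 0 5 8 5 9 4 3 9 3 7 3 7 9 8
Double every second digit counting from the check-digit position (so the 1st, 3rd, 5th, ... of the partial from the right).
  doubled (with −9 where >9): 2 1 0 7 9 6 6 6 9 → sum 46
  kept as-is: 4 4 5 5 4 9 7 7 8 → sum 53
Total = 46 + 53 = 99.
Check digit = (10 − (99 mod 10)) mod 10 = 1.

1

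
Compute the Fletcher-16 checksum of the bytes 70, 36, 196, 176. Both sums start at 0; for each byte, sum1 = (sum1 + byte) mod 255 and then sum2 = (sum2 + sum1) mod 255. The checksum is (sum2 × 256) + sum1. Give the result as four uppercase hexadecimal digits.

BFDF

Running sums (mod 255):
  after byte 0 (70): sum1=70, sum2=70
  after byte 1 (36): sum1=106, sum2=176
  after byte 2 (196): sum1=47, sum2=223
  after byte 3 (176): sum1=223, sum2=191
Checksum = sum2·256 + sum1 = 191·256 + 223 = 49119 = 0xBFDF.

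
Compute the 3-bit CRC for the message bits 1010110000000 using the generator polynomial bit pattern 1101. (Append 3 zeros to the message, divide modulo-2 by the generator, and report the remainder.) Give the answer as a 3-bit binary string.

Append 3 zeros: 1010110000000000. Divide by 1101 (XOR where the leading bit is 1):
  pos 0: 1010 XOR 1101 = 0111
  pos 1: 1111 XOR 1101 = 0010
  pos 3: 1010 XOR 1101 = 0111
  pos 4: 1110 XOR 1101 = 0011
  pos 6: 1100 XOR 1101 = 0001
  pos 9: 1000 XOR 1101 = 0101
  pos 10: 1010 XOR 1101 = 0111
  pos 11: 1110 XOR 1101 = 0011
Remainder (last 3 bits) = 110. This is the CRC / FCS.

110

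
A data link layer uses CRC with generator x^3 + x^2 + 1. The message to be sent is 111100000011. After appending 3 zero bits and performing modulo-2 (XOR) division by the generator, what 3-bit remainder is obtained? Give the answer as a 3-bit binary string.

001

Append 3 zeros: 111100000011000. Divide by 1101 (XOR where the leading bit is 1):
  pos 0: 1111 XOR 1101 = 0010
  pos 2: 1000 XOR 1101 = 0101
  pos 3: 1010 XOR 1101 = 0111
  pos 4: 1110 XOR 1101 = 0011
  pos 6: 1100 XOR 1101 = 0001
  pos 9: 1110 XOR 1101 = 0011
  pos 11: 1100 XOR 1101 = 0001
Remainder (last 3 bits) = 001. This is the CRC / FCS.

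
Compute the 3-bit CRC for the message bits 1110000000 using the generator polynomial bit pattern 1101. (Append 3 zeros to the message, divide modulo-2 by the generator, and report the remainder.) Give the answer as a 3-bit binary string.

001

Append 3 zeros: 1110000000000. Divide by 1101 (XOR where the leading bit is 1):
  pos 0: 1110 XOR 1101 = 0011
  pos 2: 1100 XOR 1101 = 0001
  pos 5: 1000 XOR 1101 = 0101
  pos 6: 1010 XOR 1101 = 0111
  pos 7: 1110 XOR 1101 = 0011
  pos 9: 1100 XOR 1101 = 0001
Remainder (last 3 bits) = 001. This is the CRC / FCS.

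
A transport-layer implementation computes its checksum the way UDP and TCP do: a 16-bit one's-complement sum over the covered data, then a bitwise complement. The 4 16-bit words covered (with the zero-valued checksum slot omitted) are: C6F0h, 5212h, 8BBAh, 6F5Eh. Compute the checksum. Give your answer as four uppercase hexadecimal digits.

One's-complement addition (fold any carry out of bit 15 back into bit 0):
  0xC6F0 + 0x5212 = 0x11902 → wrap carry → 0x1903
  0x1903 + 0x8BBA = 0x0A4BD
  0xA4BD + 0x6F5E = 0x1141B → wrap carry → 0x141C
One's-complement sum = 0x141C.
Checksum = ~0x141C & 0xFFFF = 0xEBE3.

EBE3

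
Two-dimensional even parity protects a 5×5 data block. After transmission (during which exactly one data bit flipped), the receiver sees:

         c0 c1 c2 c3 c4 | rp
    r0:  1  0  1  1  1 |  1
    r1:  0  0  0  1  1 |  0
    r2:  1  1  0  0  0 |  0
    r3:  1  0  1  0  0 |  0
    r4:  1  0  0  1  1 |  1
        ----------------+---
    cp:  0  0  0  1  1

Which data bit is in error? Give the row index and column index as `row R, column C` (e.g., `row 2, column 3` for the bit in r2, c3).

row 0, column 1

Recompute each row's even parity and compare to rp:
  r0: data parity 0, sent rp 1 → mismatch
  r1: data parity 0, sent rp 0 → ok
  r2: data parity 0, sent rp 0 → ok
  r3: data parity 0, sent rp 0 → ok
  r4: data parity 1, sent rp 1 → ok
Recompute each column's even parity and compare to cp:
  c0: data parity 0, sent cp 0 → ok
  c1: data parity 1, sent cp 0 → mismatch
  c2: data parity 0, sent cp 0 → ok
  c3: data parity 1, sent cp 1 → ok
  c4: data parity 1, sent cp 1 → ok
Exactly one row (r0) and one column (c1) fail → the flipped bit is at their intersection.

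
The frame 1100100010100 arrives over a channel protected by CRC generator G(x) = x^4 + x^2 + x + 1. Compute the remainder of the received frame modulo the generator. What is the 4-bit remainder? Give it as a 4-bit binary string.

1000

Modulo-2 division of 1100100010100 by 10111:
  pos 0: 11001 XOR 10111 = 01110
  pos 1: 11100 XOR 10111 = 01011
  pos 2: 10110 XOR 10111 = 00001
  pos 6: 10101 XOR 10111 = 00010
Remainder = 1000 (nonzero — an error is detected).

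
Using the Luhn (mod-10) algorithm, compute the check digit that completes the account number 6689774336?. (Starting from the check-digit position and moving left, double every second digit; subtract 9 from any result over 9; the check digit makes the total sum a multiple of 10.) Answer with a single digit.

6

Partial digits right→left: 6 3 3 4 7 7 9 8 6 6
Double every second digit counting from the check-digit position (so the 1st, 3rd, 5th, ... of the partial from the right).
  doubled (with −9 where >9): 3 6 5 9 3 → sum 26
  kept as-is: 3 4 7 8 6 → sum 28
Total = 26 + 28 = 54.
Check digit = (10 − (54 mod 10)) mod 10 = 6.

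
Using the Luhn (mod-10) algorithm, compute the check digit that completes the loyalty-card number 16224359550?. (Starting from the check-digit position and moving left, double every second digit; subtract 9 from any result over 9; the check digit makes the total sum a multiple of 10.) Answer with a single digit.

Partial digits right→left: 0 5 5 9 5 3 4 2 2 6 1
Double every second digit counting from the check-digit position (so the 1st, 3rd, 5th, ... of the partial from the right).
  doubled (with −9 where >9): 0 1 1 8 4 2 → sum 16
  kept as-is: 5 9 3 2 6 → sum 25
Total = 16 + 25 = 41.
Check digit = (10 − (41 mod 10)) mod 10 = 9.

9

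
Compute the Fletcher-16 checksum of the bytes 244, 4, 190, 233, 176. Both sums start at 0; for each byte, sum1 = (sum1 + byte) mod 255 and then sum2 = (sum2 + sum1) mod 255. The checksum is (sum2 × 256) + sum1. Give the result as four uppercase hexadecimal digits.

Running sums (mod 255):
  after byte 0 (244): sum1=244, sum2=244
  after byte 1 (4): sum1=248, sum2=237
  after byte 2 (190): sum1=183, sum2=165
  after byte 3 (233): sum1=161, sum2=71
  after byte 4 (176): sum1=82, sum2=153
Checksum = sum2·256 + sum1 = 153·256 + 82 = 39250 = 0x9952.

9952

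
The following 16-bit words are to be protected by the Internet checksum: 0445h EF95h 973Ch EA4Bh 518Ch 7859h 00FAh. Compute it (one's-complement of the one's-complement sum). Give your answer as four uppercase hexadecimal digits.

BFBC

One's-complement addition (fold any carry out of bit 15 back into bit 0):
  0x0445 + 0xEF95 = 0x0F3DA
  0xF3DA + 0x973C = 0x18B16 → wrap carry → 0x8B17
  0x8B17 + 0xEA4B = 0x17562 → wrap carry → 0x7563
  0x7563 + 0x518C = 0x0C6EF
  0xC6EF + 0x7859 = 0x13F48 → wrap carry → 0x3F49
  0x3F49 + 0x00FA = 0x04043
One's-complement sum = 0x4043.
Checksum = ~0x4043 & 0xFFFF = 0xBFBC.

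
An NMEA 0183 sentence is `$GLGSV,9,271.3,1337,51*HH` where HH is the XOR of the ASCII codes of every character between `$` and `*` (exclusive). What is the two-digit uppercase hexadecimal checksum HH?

XOR the ASCII codes of the payload characters:
  'G' = 0x47 → acc = 0x47
  'L' = 0x4C → acc = 0x0B
  'G' = 0x47 → acc = 0x4C
  'S' = 0x53 → acc = 0x1F
  'V' = 0x56 → acc = 0x49
  ',' = 0x2C → acc = 0x65
  '9' = 0x39 → acc = 0x5C
  ',' = 0x2C → acc = 0x70
  '2' = 0x32 → acc = 0x42
  '7' = 0x37 → acc = 0x75
  '1' = 0x31 → acc = 0x44
  '.' = 0x2E → acc = 0x6A
  '3' = 0x33 → acc = 0x59
  ',' = 0x2C → acc = 0x75
  '1' = 0x31 → acc = 0x44
  '3' = 0x33 → acc = 0x77
  '3' = 0x33 → acc = 0x44
  '7' = 0x37 → acc = 0x73
  ',' = 0x2C → acc = 0x5F
  '5' = 0x35 → acc = 0x6A
  '1' = 0x31 → acc = 0x5B
Checksum = 0x5B.

5B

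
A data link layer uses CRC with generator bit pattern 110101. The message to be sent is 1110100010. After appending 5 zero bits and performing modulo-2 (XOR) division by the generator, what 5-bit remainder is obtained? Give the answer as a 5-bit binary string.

Append 5 zeros: 111010001000000. Divide by 110101 (XOR where the leading bit is 1):
  pos 0: 111010 XOR 110101 = 001111
  pos 2: 111100 XOR 110101 = 001001
  pos 4: 100110 XOR 110101 = 010011
  pos 5: 100110 XOR 110101 = 010011
  pos 6: 100110 XOR 110101 = 010011
  pos 7: 100110 XOR 110101 = 010011
  pos 8: 100110 XOR 110101 = 010011
  pos 9: 100110 XOR 110101 = 010011
Remainder (last 5 bits) = 10011. This is the CRC / FCS.

10011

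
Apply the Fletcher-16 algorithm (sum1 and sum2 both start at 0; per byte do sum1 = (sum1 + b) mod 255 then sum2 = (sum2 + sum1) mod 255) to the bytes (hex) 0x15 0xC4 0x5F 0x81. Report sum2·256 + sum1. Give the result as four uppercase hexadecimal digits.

Running sums (mod 255):
  after byte 0 (0x15): sum1=21, sum2=21
  after byte 1 (0xC4): sum1=217, sum2=238
  after byte 2 (0x5F): sum1=57, sum2=40
  after byte 3 (0x81): sum1=186, sum2=226
Checksum = sum2·256 + sum1 = 226·256 + 186 = 58042 = 0xE2BA.

E2BA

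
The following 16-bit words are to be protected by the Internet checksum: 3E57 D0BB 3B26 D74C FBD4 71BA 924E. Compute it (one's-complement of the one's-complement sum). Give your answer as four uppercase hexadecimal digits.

DE9B

One's-complement addition (fold any carry out of bit 15 back into bit 0):
  0x3E57 + 0xD0BB = 0x10F12 → wrap carry → 0x0F13
  0x0F13 + 0x3B26 = 0x04A39
  0x4A39 + 0xD74C = 0x12185 → wrap carry → 0x2186
  0x2186 + 0xFBD4 = 0x11D5A → wrap carry → 0x1D5B
  0x1D5B + 0x71BA = 0x08F15
  0x8F15 + 0x924E = 0x12163 → wrap carry → 0x2164
One's-complement sum = 0x2164.
Checksum = ~0x2164 & 0xFFFF = 0xDE9B.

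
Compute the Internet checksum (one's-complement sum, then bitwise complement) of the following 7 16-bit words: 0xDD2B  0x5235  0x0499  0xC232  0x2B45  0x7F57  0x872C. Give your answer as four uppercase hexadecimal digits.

One's-complement addition (fold any carry out of bit 15 back into bit 0):
  0xDD2B + 0x5235 = 0x12F60 → wrap carry → 0x2F61
  0x2F61 + 0x0499 = 0x033FA
  0x33FA + 0xC232 = 0x0F62C
  0xF62C + 0x2B45 = 0x12171 → wrap carry → 0x2172
  0x2172 + 0x7F57 = 0x0A0C9
  0xA0C9 + 0x872C = 0x127F5 → wrap carry → 0x27F6
One's-complement sum = 0x27F6.
Checksum = ~0x27F6 & 0xFFFF = 0xD809.

D809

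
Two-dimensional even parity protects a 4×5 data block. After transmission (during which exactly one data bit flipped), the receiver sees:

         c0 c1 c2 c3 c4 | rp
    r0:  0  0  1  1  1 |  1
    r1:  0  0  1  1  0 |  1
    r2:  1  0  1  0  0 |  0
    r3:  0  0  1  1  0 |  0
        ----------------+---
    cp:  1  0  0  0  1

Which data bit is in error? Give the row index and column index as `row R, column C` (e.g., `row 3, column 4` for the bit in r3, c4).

Recompute each row's even parity and compare to rp:
  r0: data parity 1, sent rp 1 → ok
  r1: data parity 0, sent rp 1 → mismatch
  r2: data parity 0, sent rp 0 → ok
  r3: data parity 0, sent rp 0 → ok
Recompute each column's even parity and compare to cp:
  c0: data parity 1, sent cp 1 → ok
  c1: data parity 0, sent cp 0 → ok
  c2: data parity 0, sent cp 0 → ok
  c3: data parity 1, sent cp 0 → mismatch
  c4: data parity 1, sent cp 1 → ok
Exactly one row (r1) and one column (c3) fail → the flipped bit is at their intersection.

row 1, column 3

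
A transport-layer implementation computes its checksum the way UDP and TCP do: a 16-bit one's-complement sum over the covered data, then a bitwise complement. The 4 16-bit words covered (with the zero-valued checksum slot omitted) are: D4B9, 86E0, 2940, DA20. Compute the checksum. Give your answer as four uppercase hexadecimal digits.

One's-complement addition (fold any carry out of bit 15 back into bit 0):
  0xD4B9 + 0x86E0 = 0x15B99 → wrap carry → 0x5B9A
  0x5B9A + 0x2940 = 0x084DA
  0x84DA + 0xDA20 = 0x15EFA → wrap carry → 0x5EFB
One's-complement sum = 0x5EFB.
Checksum = ~0x5EFB & 0xFFFF = 0xA104.

A104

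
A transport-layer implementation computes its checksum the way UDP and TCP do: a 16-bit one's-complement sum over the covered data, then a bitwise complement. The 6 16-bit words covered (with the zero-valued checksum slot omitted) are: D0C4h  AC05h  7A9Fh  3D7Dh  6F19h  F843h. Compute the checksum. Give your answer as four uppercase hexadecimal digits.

63BB

One's-complement addition (fold any carry out of bit 15 back into bit 0):
  0xD0C4 + 0xAC05 = 0x17CC9 → wrap carry → 0x7CCA
  0x7CCA + 0x7A9F = 0x0F769
  0xF769 + 0x3D7D = 0x134E6 → wrap carry → 0x34E7
  0x34E7 + 0x6F19 = 0x0A400
  0xA400 + 0xF843 = 0x19C43 → wrap carry → 0x9C44
One's-complement sum = 0x9C44.
Checksum = ~0x9C44 & 0xFFFF = 0x63BB.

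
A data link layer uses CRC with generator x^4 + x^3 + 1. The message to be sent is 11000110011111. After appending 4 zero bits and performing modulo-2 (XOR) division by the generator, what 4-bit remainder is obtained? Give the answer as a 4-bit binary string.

1100

Append 4 zeros: 110001100111110000. Divide by 11001 (XOR where the leading bit is 1):
  pos 0: 11000 XOR 11001 = 00001
  pos 4: 11100 XOR 11001 = 00101
  pos 6: 10111 XOR 11001 = 01110
  pos 7: 11101 XOR 11001 = 00100
  pos 9: 10011 XOR 11001 = 01010
  pos 10: 10100 XOR 11001 = 01101
  pos 11: 11010 XOR 11001 = 00011
Remainder (last 4 bits) = 1100. This is the CRC / FCS.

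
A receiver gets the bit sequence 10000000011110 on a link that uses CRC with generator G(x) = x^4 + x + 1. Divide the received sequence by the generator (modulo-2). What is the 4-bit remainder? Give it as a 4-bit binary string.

Modulo-2 division of 10000000011110 by 10011:
  pos 0: 10000 XOR 10011 = 00011
  pos 3: 11000 XOR 10011 = 01011
  pos 4: 10110 XOR 10011 = 00101
  pos 6: 10111 XOR 10011 = 00100
  pos 8: 10011 XOR 10011 = 00000
Remainder = 0000 (zero — the frame passes the CRC check).

0000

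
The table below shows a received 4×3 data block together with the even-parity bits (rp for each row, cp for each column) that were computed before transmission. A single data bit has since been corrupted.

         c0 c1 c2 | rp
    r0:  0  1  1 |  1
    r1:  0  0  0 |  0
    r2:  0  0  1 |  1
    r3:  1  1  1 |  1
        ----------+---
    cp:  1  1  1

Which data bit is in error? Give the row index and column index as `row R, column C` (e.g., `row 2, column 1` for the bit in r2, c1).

row 0, column 1

Recompute each row's even parity and compare to rp:
  r0: data parity 0, sent rp 1 → mismatch
  r1: data parity 0, sent rp 0 → ok
  r2: data parity 1, sent rp 1 → ok
  r3: data parity 1, sent rp 1 → ok
Recompute each column's even parity and compare to cp:
  c0: data parity 1, sent cp 1 → ok
  c1: data parity 0, sent cp 1 → mismatch
  c2: data parity 1, sent cp 1 → ok
Exactly one row (r0) and one column (c1) fail → the flipped bit is at their intersection.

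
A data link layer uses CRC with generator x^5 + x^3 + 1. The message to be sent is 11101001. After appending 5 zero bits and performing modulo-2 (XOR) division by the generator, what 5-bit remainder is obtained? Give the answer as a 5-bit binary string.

Append 5 zeros: 1110100100000. Divide by 101001 (XOR where the leading bit is 1):
  pos 0: 111010 XOR 101001 = 010011
  pos 1: 100110 XOR 101001 = 001111
  pos 3: 111110 XOR 101001 = 010111
  pos 4: 101110 XOR 101001 = 000111
  pos 7: 111000 XOR 101001 = 010001
Remainder (last 5 bits) = 10001. This is the CRC / FCS.

10001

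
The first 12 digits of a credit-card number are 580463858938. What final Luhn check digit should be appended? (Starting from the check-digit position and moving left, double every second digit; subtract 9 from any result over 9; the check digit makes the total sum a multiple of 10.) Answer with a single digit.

2

Partial digits right→left: 8 3 9 8 5 8 3 6 4 0 8 5
Double every second digit counting from the check-digit position (so the 1st, 3rd, 5th, ... of the partial from the right).
  doubled (with −9 where >9): 7 9 1 6 8 7 → sum 38
  kept as-is: 3 8 8 6 0 5 → sum 30
Total = 38 + 30 = 68.
Check digit = (10 − (68 mod 10)) mod 10 = 2.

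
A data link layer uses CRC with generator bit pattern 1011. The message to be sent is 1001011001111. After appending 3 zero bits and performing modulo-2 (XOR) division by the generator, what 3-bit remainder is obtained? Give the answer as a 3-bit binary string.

Append 3 zeros: 1001011001111000. Divide by 1011 (XOR where the leading bit is 1):
  pos 0: 1001 XOR 1011 = 0010
  pos 2: 1001 XOR 1011 = 0010
  pos 4: 1010 XOR 1011 = 0001
  pos 7: 1011 XOR 1011 = 0000
  pos 11: 1100 XOR 1011 = 0111
  pos 12: 1110 XOR 1011 = 0101
Remainder (last 3 bits) = 101. This is the CRC / FCS.

101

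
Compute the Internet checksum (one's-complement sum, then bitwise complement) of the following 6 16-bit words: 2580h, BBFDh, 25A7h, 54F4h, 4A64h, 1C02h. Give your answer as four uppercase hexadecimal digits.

One's-complement addition (fold any carry out of bit 15 back into bit 0):
  0x2580 + 0xBBFD = 0x0E17D
  0xE17D + 0x25A7 = 0x10724 → wrap carry → 0x0725
  0x0725 + 0x54F4 = 0x05C19
  0x5C19 + 0x4A64 = 0x0A67D
  0xA67D + 0x1C02 = 0x0C27F
One's-complement sum = 0xC27F.
Checksum = ~0xC27F & 0xFFFF = 0x3D80.

3D80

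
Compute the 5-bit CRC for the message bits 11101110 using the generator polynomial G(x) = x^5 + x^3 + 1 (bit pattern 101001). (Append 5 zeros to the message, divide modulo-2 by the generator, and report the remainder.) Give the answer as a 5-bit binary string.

Append 5 zeros: 1110111000000. Divide by 101001 (XOR where the leading bit is 1):
  pos 0: 111011 XOR 101001 = 010010
  pos 1: 100101 XOR 101001 = 001100
  pos 3: 110000 XOR 101001 = 011001
  pos 4: 110010 XOR 101001 = 011011
  pos 5: 110110 XOR 101001 = 011111
  pos 6: 111110 XOR 101001 = 010111
  pos 7: 101110 XOR 101001 = 000111
Remainder (last 5 bits) = 00111. This is the CRC / FCS.

00111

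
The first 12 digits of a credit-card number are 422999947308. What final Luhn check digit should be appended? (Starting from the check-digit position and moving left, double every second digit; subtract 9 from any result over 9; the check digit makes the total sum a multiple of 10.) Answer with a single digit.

6

Partial digits right→left: 8 0 3 7 4 9 9 9 9 2 2 4
Double every second digit counting from the check-digit position (so the 1st, 3rd, 5th, ... of the partial from the right).
  doubled (with −9 where >9): 7 6 8 9 9 4 → sum 43
  kept as-is: 0 7 9 9 2 4 → sum 31
Total = 43 + 31 = 74.
Check digit = (10 − (74 mod 10)) mod 10 = 6.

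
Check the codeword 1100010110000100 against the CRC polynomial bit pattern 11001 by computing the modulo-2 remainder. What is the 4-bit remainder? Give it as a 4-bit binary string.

Modulo-2 division of 1100010110000100 by 11001:
  pos 0: 11000 XOR 11001 = 00001
  pos 4: 11011 XOR 11001 = 00010
  pos 7: 10000 XOR 11001 = 01001
  pos 8: 10010 XOR 11001 = 01011
  pos 9: 10111 XOR 11001 = 01110
  pos 10: 11100 XOR 11001 = 00101
Remainder = 1010 (nonzero — an error is detected).

1010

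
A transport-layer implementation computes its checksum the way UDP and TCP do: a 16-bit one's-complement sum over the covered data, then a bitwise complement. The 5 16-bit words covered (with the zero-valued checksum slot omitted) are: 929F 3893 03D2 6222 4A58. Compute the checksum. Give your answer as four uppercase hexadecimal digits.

8480

One's-complement addition (fold any carry out of bit 15 back into bit 0):
  0x929F + 0x3893 = 0x0CB32
  0xCB32 + 0x03D2 = 0x0CF04
  0xCF04 + 0x6222 = 0x13126 → wrap carry → 0x3127
  0x3127 + 0x4A58 = 0x07B7F
One's-complement sum = 0x7B7F.
Checksum = ~0x7B7F & 0xFFFF = 0x8480.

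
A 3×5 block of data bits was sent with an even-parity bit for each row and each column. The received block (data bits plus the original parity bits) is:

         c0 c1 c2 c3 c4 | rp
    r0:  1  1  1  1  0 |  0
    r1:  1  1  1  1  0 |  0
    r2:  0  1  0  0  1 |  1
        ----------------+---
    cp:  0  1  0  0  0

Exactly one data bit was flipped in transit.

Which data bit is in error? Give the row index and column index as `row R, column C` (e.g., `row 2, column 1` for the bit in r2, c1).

row 2, column 4

Recompute each row's even parity and compare to rp:
  r0: data parity 0, sent rp 0 → ok
  r1: data parity 0, sent rp 0 → ok
  r2: data parity 0, sent rp 1 → mismatch
Recompute each column's even parity and compare to cp:
  c0: data parity 0, sent cp 0 → ok
  c1: data parity 1, sent cp 1 → ok
  c2: data parity 0, sent cp 0 → ok
  c3: data parity 0, sent cp 0 → ok
  c4: data parity 1, sent cp 0 → mismatch
Exactly one row (r2) and one column (c4) fail → the flipped bit is at their intersection.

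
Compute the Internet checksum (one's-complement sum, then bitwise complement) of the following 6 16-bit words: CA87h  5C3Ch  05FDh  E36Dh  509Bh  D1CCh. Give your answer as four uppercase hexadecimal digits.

CD68

One's-complement addition (fold any carry out of bit 15 back into bit 0):
  0xCA87 + 0x5C3C = 0x126C3 → wrap carry → 0x26C4
  0x26C4 + 0x05FD = 0x02CC1
  0x2CC1 + 0xE36D = 0x1102E → wrap carry → 0x102F
  0x102F + 0x509B = 0x060CA
  0x60CA + 0xD1CC = 0x13296 → wrap carry → 0x3297
One's-complement sum = 0x3297.
Checksum = ~0x3297 & 0xFFFF = 0xCD68.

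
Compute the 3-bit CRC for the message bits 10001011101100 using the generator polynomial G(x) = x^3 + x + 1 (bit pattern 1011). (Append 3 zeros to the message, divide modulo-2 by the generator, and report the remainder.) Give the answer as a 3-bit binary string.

Append 3 zeros: 10001011101100000. Divide by 1011 (XOR where the leading bit is 1):
  pos 0: 1000 XOR 1011 = 0011
  pos 2: 1110 XOR 1011 = 0101
  pos 3: 1011 XOR 1011 = 0000
  pos 7: 1101 XOR 1011 = 0110
  pos 8: 1101 XOR 1011 = 0110
  pos 9: 1100 XOR 1011 = 0111
  pos 10: 1110 XOR 1011 = 0101
  pos 11: 1010 XOR 1011 = 0001
Remainder (last 3 bits) = 100. This is the CRC / FCS.

100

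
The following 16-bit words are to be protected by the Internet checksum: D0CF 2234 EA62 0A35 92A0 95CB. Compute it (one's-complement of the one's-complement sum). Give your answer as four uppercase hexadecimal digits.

EFF7

One's-complement addition (fold any carry out of bit 15 back into bit 0):
  0xD0CF + 0x2234 = 0x0F303
  0xF303 + 0xEA62 = 0x1DD65 → wrap carry → 0xDD66
  0xDD66 + 0x0A35 = 0x0E79B
  0xE79B + 0x92A0 = 0x17A3B → wrap carry → 0x7A3C
  0x7A3C + 0x95CB = 0x11007 → wrap carry → 0x1008
One's-complement sum = 0x1008.
Checksum = ~0x1008 & 0xFFFF = 0xEFF7.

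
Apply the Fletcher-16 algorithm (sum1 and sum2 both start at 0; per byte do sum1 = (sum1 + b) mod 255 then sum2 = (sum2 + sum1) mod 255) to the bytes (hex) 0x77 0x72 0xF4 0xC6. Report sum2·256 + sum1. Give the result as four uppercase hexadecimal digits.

E5A5

Running sums (mod 255):
  after byte 0 (0x77): sum1=119, sum2=119
  after byte 1 (0x72): sum1=233, sum2=97
  after byte 2 (0xF4): sum1=222, sum2=64
  after byte 3 (0xC6): sum1=165, sum2=229
Checksum = sum2·256 + sum1 = 229·256 + 165 = 58789 = 0xE5A5.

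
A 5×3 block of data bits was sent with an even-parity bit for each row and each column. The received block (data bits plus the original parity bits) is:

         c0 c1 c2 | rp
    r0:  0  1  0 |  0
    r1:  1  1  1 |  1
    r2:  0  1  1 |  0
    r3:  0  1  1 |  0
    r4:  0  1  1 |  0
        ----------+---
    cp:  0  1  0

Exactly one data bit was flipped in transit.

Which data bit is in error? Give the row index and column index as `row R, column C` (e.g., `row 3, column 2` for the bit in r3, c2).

Recompute each row's even parity and compare to rp:
  r0: data parity 1, sent rp 0 → mismatch
  r1: data parity 1, sent rp 1 → ok
  r2: data parity 0, sent rp 0 → ok
  r3: data parity 0, sent rp 0 → ok
  r4: data parity 0, sent rp 0 → ok
Recompute each column's even parity and compare to cp:
  c0: data parity 1, sent cp 0 → mismatch
  c1: data parity 1, sent cp 1 → ok
  c2: data parity 0, sent cp 0 → ok
Exactly one row (r0) and one column (c0) fail → the flipped bit is at their intersection.

row 0, column 0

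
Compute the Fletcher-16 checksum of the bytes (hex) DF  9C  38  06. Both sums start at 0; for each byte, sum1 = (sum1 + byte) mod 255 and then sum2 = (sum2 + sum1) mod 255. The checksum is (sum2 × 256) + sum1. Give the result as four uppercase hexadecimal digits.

Running sums (mod 255):
  after byte 0 (DF): sum1=223, sum2=223
  after byte 1 (9C): sum1=124, sum2=92
  after byte 2 (38): sum1=180, sum2=17
  after byte 3 (06): sum1=186, sum2=203
Checksum = sum2·256 + sum1 = 203·256 + 186 = 52154 = 0xCBBA.

CBBA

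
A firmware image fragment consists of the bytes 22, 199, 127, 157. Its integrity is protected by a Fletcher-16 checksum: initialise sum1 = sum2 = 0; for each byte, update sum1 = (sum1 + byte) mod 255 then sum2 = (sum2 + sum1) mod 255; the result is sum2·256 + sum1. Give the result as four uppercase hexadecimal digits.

Running sums (mod 255):
  after byte 0 (22): sum1=22, sum2=22
  after byte 1 (199): sum1=221, sum2=243
  after byte 2 (127): sum1=93, sum2=81
  after byte 3 (157): sum1=250, sum2=76
Checksum = sum2·256 + sum1 = 76·256 + 250 = 19706 = 0x4CFA.

4CFA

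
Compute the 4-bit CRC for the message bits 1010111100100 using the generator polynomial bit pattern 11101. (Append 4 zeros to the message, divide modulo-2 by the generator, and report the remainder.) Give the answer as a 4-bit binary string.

Append 4 zeros: 10101111001000000. Divide by 11101 (XOR where the leading bit is 1):
  pos 0: 10101 XOR 11101 = 01000
  pos 1: 10001 XOR 11101 = 01100
  pos 2: 11001 XOR 11101 = 00100
  pos 4: 10010 XOR 11101 = 01111
  pos 5: 11110 XOR 11101 = 00011
  pos 8: 11100 XOR 11101 = 00001
  pos 12: 10000 XOR 11101 = 01101
Remainder (last 4 bits) = 1101. This is the CRC / FCS.

1101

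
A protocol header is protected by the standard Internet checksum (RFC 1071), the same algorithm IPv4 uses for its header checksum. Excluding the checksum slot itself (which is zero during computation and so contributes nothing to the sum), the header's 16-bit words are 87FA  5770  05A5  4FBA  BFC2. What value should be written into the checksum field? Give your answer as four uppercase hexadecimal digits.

One's-complement addition (fold any carry out of bit 15 back into bit 0):
  0x87FA + 0x5770 = 0x0DF6A
  0xDF6A + 0x05A5 = 0x0E50F
  0xE50F + 0x4FBA = 0x134C9 → wrap carry → 0x34CA
  0x34CA + 0xBFC2 = 0x0F48C
One's-complement sum = 0xF48C.
Checksum = ~0xF48C & 0xFFFF = 0x0B73.

0B73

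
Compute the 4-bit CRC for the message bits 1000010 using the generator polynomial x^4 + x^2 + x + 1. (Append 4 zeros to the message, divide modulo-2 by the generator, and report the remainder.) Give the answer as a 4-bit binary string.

0110

Append 4 zeros: 10000100000. Divide by 10111 (XOR where the leading bit is 1):
  pos 0: 10000 XOR 10111 = 00111
  pos 2: 11110 XOR 10111 = 01001
  pos 3: 10010 XOR 10111 = 00101
  pos 5: 10100 XOR 10111 = 00011
Remainder (last 4 bits) = 0110. This is the CRC / FCS.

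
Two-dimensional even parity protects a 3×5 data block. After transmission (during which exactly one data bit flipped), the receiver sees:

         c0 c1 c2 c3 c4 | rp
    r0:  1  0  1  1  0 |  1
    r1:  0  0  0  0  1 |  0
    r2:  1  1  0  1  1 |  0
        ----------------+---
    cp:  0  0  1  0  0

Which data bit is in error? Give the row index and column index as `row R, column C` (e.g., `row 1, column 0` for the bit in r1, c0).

Recompute each row's even parity and compare to rp:
  r0: data parity 1, sent rp 1 → ok
  r1: data parity 1, sent rp 0 → mismatch
  r2: data parity 0, sent rp 0 → ok
Recompute each column's even parity and compare to cp:
  c0: data parity 0, sent cp 0 → ok
  c1: data parity 1, sent cp 0 → mismatch
  c2: data parity 1, sent cp 1 → ok
  c3: data parity 0, sent cp 0 → ok
  c4: data parity 0, sent cp 0 → ok
Exactly one row (r1) and one column (c1) fail → the flipped bit is at their intersection.

row 1, column 1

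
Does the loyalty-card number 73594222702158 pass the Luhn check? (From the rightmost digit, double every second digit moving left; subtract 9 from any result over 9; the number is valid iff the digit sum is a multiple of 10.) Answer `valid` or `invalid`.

invalid

From the right, keep odd positions and double even positions (subtract 9 from any doubled value over 9):
  doubled (positions 2,4,...): 1 4 5 4 8 1 5 → sum 28
  kept (positions 1,3,...): 8 1 0 2 2 9 3 → sum 25
Total = 53.
53 mod 10 = 3, so the number is invalid.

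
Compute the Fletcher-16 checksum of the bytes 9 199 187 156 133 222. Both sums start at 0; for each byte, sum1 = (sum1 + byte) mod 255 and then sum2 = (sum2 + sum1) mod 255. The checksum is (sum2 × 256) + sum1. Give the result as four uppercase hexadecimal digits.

CB8D

Running sums (mod 255):
  after byte 0 (9): sum1=9, sum2=9
  after byte 1 (199): sum1=208, sum2=217
  after byte 2 (187): sum1=140, sum2=102
  after byte 3 (156): sum1=41, sum2=143
  after byte 4 (133): sum1=174, sum2=62
  after byte 5 (222): sum1=141, sum2=203
Checksum = sum2·256 + sum1 = 203·256 + 141 = 52109 = 0xCB8D.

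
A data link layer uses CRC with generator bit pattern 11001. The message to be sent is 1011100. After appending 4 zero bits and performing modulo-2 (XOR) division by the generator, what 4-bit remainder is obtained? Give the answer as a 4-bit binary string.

1100

Append 4 zeros: 10111000000. Divide by 11001 (XOR where the leading bit is 1):
  pos 0: 10111 XOR 11001 = 01110
  pos 1: 11100 XOR 11001 = 00101
  pos 3: 10100 XOR 11001 = 01101
  pos 4: 11010 XOR 11001 = 00011
Remainder (last 4 bits) = 1100. This is the CRC / FCS.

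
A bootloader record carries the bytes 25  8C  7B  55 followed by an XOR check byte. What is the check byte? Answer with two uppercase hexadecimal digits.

XOR the bytes together:
  start with 0x25
  0x25 ⊕ 0x8C = 0xA9
  0xA9 ⊕ 0x7B = 0xD2
  0xD2 ⊕ 0x55 = 0x87

87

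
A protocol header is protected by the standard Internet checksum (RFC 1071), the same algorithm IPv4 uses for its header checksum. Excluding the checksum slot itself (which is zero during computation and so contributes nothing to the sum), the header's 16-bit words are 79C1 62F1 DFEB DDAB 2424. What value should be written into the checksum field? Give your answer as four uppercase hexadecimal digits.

4191

One's-complement addition (fold any carry out of bit 15 back into bit 0):
  0x79C1 + 0x62F1 = 0x0DCB2
  0xDCB2 + 0xDFEB = 0x1BC9D → wrap carry → 0xBC9E
  0xBC9E + 0xDDAB = 0x19A49 → wrap carry → 0x9A4A
  0x9A4A + 0x2424 = 0x0BE6E
One's-complement sum = 0xBE6E.
Checksum = ~0xBE6E & 0xFFFF = 0x4191.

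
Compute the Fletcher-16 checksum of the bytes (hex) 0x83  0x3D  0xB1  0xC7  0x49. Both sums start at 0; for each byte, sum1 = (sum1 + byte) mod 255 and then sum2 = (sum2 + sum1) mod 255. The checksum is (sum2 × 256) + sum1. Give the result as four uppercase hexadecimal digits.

Running sums (mod 255):
  after byte 0 (0x83): sum1=131, sum2=131
  after byte 1 (0x3D): sum1=192, sum2=68
  after byte 2 (0xB1): sum1=114, sum2=182
  after byte 3 (0xC7): sum1=58, sum2=240
  after byte 4 (0x49): sum1=131, sum2=116
Checksum = sum2·256 + sum1 = 116·256 + 131 = 29827 = 0x7483.

7483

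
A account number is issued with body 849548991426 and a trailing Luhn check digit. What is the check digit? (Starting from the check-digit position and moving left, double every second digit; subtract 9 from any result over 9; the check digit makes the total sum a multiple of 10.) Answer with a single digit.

Partial digits right→left: 6 2 4 1 9 9 8 4 5 9 4 8
Double every second digit counting from the check-digit position (so the 1st, 3rd, 5th, ... of the partial from the right).
  doubled (with −9 where >9): 3 8 9 7 1 8 → sum 36
  kept as-is: 2 1 9 4 9 8 → sum 33
Total = 36 + 33 = 69.
Check digit = (10 − (69 mod 10)) mod 10 = 1.

1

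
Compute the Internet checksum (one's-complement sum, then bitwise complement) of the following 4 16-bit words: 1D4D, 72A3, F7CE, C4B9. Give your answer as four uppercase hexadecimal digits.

One's-complement addition (fold any carry out of bit 15 back into bit 0):
  0x1D4D + 0x72A3 = 0x08FF0
  0x8FF0 + 0xF7CE = 0x187BE → wrap carry → 0x87BF
  0x87BF + 0xC4B9 = 0x14C78 → wrap carry → 0x4C79
One's-complement sum = 0x4C79.
Checksum = ~0x4C79 & 0xFFFF = 0xB386.

B386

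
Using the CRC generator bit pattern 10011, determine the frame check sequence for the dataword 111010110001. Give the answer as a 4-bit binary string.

0111

Append 4 zeros: 1110101100010000. Divide by 10011 (XOR where the leading bit is 1):
  pos 0: 11101 XOR 10011 = 01110
  pos 1: 11100 XOR 10011 = 01111
  pos 2: 11111 XOR 10011 = 01100
  pos 3: 11001 XOR 10011 = 01010
  pos 4: 10100 XOR 10011 = 00111
  pos 6: 11100 XOR 10011 = 01111
  pos 7: 11111 XOR 10011 = 01100
  pos 8: 11000 XOR 10011 = 01011
  pos 9: 10110 XOR 10011 = 00101
  pos 11: 10100 XOR 10011 = 00111
Remainder (last 4 bits) = 0111. This is the CRC / FCS.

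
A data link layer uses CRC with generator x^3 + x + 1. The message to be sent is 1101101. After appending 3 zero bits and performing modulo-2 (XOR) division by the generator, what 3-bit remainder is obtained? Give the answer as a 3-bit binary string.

111

Append 3 zeros: 1101101000. Divide by 1011 (XOR where the leading bit is 1):
  pos 0: 1101 XOR 1011 = 0110
  pos 1: 1101 XOR 1011 = 0110
  pos 2: 1100 XOR 1011 = 0111
  pos 3: 1111 XOR 1011 = 0100
  pos 4: 1000 XOR 1011 = 0011
  pos 6: 1100 XOR 1011 = 0111
Remainder (last 3 bits) = 111. This is the CRC / FCS.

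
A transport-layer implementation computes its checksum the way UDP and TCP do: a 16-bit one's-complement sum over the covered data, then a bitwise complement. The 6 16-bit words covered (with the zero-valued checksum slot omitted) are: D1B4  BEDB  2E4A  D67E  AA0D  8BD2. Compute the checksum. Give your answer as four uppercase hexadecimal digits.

34C6

One's-complement addition (fold any carry out of bit 15 back into bit 0):
  0xD1B4 + 0xBEDB = 0x1908F → wrap carry → 0x9090
  0x9090 + 0x2E4A = 0x0BEDA
  0xBEDA + 0xD67E = 0x19558 → wrap carry → 0x9559
  0x9559 + 0xAA0D = 0x13F66 → wrap carry → 0x3F67
  0x3F67 + 0x8BD2 = 0x0CB39
One's-complement sum = 0xCB39.
Checksum = ~0xCB39 & 0xFFFF = 0x34C6.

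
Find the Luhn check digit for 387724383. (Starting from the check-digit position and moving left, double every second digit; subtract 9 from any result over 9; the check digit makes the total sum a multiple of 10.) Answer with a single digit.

6

Partial digits right→left: 3 8 3 4 2 7 7 8 3
Double every second digit counting from the check-digit position (so the 1st, 3rd, 5th, ... of the partial from the right).
  doubled (with −9 where >9): 6 6 4 5 6 → sum 27
  kept as-is: 8 4 7 8 → sum 27
Total = 27 + 27 = 54.
Check digit = (10 − (54 mod 10)) mod 10 = 6.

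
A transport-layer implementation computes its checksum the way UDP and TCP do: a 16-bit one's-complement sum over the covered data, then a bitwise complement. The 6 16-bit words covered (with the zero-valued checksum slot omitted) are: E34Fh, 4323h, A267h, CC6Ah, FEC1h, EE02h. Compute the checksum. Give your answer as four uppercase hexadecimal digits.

7DF5

One's-complement addition (fold any carry out of bit 15 back into bit 0):
  0xE34F + 0x4323 = 0x12672 → wrap carry → 0x2673
  0x2673 + 0xA267 = 0x0C8DA
  0xC8DA + 0xCC6A = 0x19544 → wrap carry → 0x9545
  0x9545 + 0xFEC1 = 0x19406 → wrap carry → 0x9407
  0x9407 + 0xEE02 = 0x18209 → wrap carry → 0x820A
One's-complement sum = 0x820A.
Checksum = ~0x820A & 0xFFFF = 0x7DF5.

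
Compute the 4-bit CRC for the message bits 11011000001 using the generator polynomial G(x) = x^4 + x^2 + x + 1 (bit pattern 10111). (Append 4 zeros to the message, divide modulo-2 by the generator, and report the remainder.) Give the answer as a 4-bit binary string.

Append 4 zeros: 110110000010000. Divide by 10111 (XOR where the leading bit is 1):
  pos 0: 11011 XOR 10111 = 01100
  pos 1: 11000 XOR 10111 = 01111
  pos 2: 11110 XOR 10111 = 01001
  pos 3: 10010 XOR 10111 = 00101
  pos 5: 10100 XOR 10111 = 00011
  pos 8: 11100 XOR 10111 = 01011
  pos 9: 10110 XOR 10111 = 00001
Remainder (last 4 bits) = 0010. This is the CRC / FCS.

0010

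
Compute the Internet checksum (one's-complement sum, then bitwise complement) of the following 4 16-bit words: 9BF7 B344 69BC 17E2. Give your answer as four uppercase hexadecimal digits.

2F25

One's-complement addition (fold any carry out of bit 15 back into bit 0):
  0x9BF7 + 0xB344 = 0x14F3B → wrap carry → 0x4F3C
  0x4F3C + 0x69BC = 0x0B8F8
  0xB8F8 + 0x17E2 = 0x0D0DA
One's-complement sum = 0xD0DA.
Checksum = ~0xD0DA & 0xFFFF = 0x2F25.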